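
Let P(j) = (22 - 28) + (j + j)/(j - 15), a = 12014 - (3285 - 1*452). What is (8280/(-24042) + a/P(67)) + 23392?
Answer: 7385507454/356623 ≈ 20710.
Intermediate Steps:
a = 9181 (a = 12014 - (3285 - 452) = 12014 - 1*2833 = 12014 - 2833 = 9181)
P(j) = -6 + 2*j/(-15 + j) (P(j) = -6 + (2*j)/(-15 + j) = -6 + 2*j/(-15 + j))
(8280/(-24042) + a/P(67)) + 23392 = (8280/(-24042) + 9181/((2*(45 - 2*67)/(-15 + 67)))) + 23392 = (8280*(-1/24042) + 9181/((2*(45 - 134)/52))) + 23392 = (-1380/4007 + 9181/((2*(1/52)*(-89)))) + 23392 = (-1380/4007 + 9181/(-89/26)) + 23392 = (-1380/4007 + 9181*(-26/89)) + 23392 = (-1380/4007 - 238706/89) + 23392 = -956617762/356623 + 23392 = 7385507454/356623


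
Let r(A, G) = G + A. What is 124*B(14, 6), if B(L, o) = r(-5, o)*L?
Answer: 1736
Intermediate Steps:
r(A, G) = A + G
B(L, o) = L*(-5 + o) (B(L, o) = (-5 + o)*L = L*(-5 + o))
124*B(14, 6) = 124*(14*(-5 + 6)) = 124*(14*1) = 124*14 = 1736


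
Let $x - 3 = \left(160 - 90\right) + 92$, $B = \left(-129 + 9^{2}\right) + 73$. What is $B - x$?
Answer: $-140$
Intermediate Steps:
$B = 25$ ($B = \left(-129 + 81\right) + 73 = -48 + 73 = 25$)
$x = 165$ ($x = 3 + \left(\left(160 - 90\right) + 92\right) = 3 + \left(70 + 92\right) = 3 + 162 = 165$)
$B - x = 25 - 165 = -140$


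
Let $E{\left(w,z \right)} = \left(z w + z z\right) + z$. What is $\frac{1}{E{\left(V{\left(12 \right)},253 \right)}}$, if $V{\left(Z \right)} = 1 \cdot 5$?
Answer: $\frac{1}{65527} \approx 1.5261 \cdot 10^{-5}$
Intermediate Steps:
$V{\left(Z \right)} = 5$
$E{\left(w,z \right)} = z + z^{2} + w z$ ($E{\left(w,z \right)} = \left(w z + z^{2}\right) + z = \left(z^{2} + w z\right) + z = z + z^{2} + w z$)
$\frac{1}{E{\left(V{\left(12 \right)},253 \right)}} = \frac{1}{253 \left(1 + 5 + 253\right)} = \frac{1}{253 \cdot 259} = \frac{1}{65527}$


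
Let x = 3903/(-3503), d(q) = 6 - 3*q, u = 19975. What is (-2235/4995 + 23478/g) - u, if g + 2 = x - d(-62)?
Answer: -106367650934/5293035 ≈ -20096.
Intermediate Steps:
x = -3903/3503 (x = 3903*(-1/3503) = -3903/3503 ≈ -1.1142)
g = -683485/3503 (g = -2 + (-3903/3503 - (6 - 3*(-62))) = -2 + (-3903/3503 - (6 + 186)) = -2 + (-3903/3503 - 1*192) = -2 + (-3903/3503 - 192) = -2 - 676479/3503 = -683485/3503 ≈ -195.11)
(-2235/4995 + 23478/g) - u = (-2235/4995 + 23478/(-683485/3503)) - 1*19975 = (-2235*1/4995 + 23478*(-3503/683485)) - 19975 = (-149/333 - 1912638/15895) - 19975 = -639276809/5293035 - 19975 = -106367650934/5293035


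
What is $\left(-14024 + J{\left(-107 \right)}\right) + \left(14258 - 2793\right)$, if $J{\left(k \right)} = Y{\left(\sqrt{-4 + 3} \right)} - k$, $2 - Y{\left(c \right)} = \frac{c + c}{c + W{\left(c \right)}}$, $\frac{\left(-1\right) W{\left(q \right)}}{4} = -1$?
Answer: $- \frac{41652}{17} - \frac{8 i}{17} \approx -2450.1 - 0.47059 i$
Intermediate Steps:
$W{\left(q \right)} = 4$ ($W{\left(q \right)} = \left(-4\right) \left(-1\right) = 4$)
$Y{\left(c \right)} = 2 - \frac{2 c}{4 + c}$ ($Y{\left(c \right)} = 2 - \frac{c + c}{c + 4} = 2 - \frac{2 c}{4 + c}$)
$J{\left(k \right)} = - k + \frac{8 \left(4 - i\right)}{17}$ ($J{\left(k \right)} = \frac{8}{4 + \sqrt{-4 + 3}} - k = \frac{8}{4 + \sqrt{-1}} - k = \frac{8}{4 + i} - k = 8 \frac{4 - i}{17} - k = \frac{8 \left(4 - i\right)}{17} - k = - k + \frac{8 \left(4 - i\right)}{17}$)
$\left(-14024 + J{\left(-107 \right)}\right) + \left(14258 - 2793\right) = \left(-14024 - \left(- \frac{1851}{17} + \frac{8 i}{17}\right)\right) + \left(14258 - 2793\right) = \left(-14024 + \left(\frac{32}{17} + 107 - \frac{8 i}{17}\right)\right) + 11465 = \left(-14024 + \left(\frac{1851}{17} - \frac{8 i}{17}\right)\right) + 11465 = \left(- \frac{236557}{17} - \frac{8 i}{17}\right) + 11465 = - \frac{41652}{17} - \frac{8 i}{17}$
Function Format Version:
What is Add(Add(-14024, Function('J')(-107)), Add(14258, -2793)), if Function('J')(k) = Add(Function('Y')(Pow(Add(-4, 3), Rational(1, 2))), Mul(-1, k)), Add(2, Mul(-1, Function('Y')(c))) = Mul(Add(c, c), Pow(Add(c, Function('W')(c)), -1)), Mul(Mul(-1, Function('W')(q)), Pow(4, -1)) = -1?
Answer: Add(Rational(-41652, 17), Mul(Rational(-8, 17), I)) ≈ Add(-2450.1, Mul(-0.47059, I))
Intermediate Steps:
Function('W')(q) = 4 (Function('W')(q) = Mul(-4, -1) = 4)
Function('Y')(c) = Add(2, Mul(-2, c, Pow(Add(4, c), -1))) (Function('Y')(c) = Add(2, Mul(-1, Mul(Add(c, c), Pow(Add(c, 4), -1)))) = Add(2, Mul(-1, Mul(Mul(2, c), Pow(Add(4, c), -1)))) = Add(2, Mul(-1, Mul(2, c, Pow(Add(4, c), -1)))) = Add(2, Mul(-2, c, Pow(Add(4, c), -1))))
Function('J')(k) = Add(Mul(-1, k), Mul(Rational(8, 17), Add(4, Mul(-1, I)))) (Function('J')(k) = Add(Mul(8, Pow(Add(4, Pow(Add(-4, 3), Rational(1, 2))), -1)), Mul(-1, k)) = Add(Mul(8, Pow(Add(4, Pow(-1, Rational(1, 2))), -1)), Mul(-1, k)) = Add(Mul(8, Pow(Add(4, I), -1)), Mul(-1, k)) = Add(Mul(8, Mul(Rational(1, 17), Add(4, Mul(-1, I)))), Mul(-1, k)) = Add(Mul(Rational(8, 17), Add(4, Mul(-1, I))), Mul(-1, k)) = Add(Mul(-1, k), Mul(Rational(8, 17), Add(4, Mul(-1, I)))))
Add(Add(-14024, Function('J')(-107)), Add(14258, -2793)) = Add(Add(-14024, Add(Rational(32, 17), Mul(-1, -107), Mul(Rational(-8, 17), I))), Add(14258, -2793)) = Add(Add(-14024, Add(Rational(32, 17), 107, Mul(Rational(-8, 17), I))), 11465) = Add(Add(-14024, Add(Rational(1851, 17), Mul(Rational(-8, 17), I))), 11465) = Add(Add(Rational(-236557, 17), Mul(Rational(-8, 17), I)), 11465) = Add(Rational(-41652, 17), Mul(Rational(-8, 17), I))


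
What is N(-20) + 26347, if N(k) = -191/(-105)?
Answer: 2766626/105 ≈ 26349.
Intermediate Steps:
N(k) = 191/105 (N(k) = -191*(-1/105) = 191/105)
N(-20) + 26347 = 191/105 + 26347 = 2766626/105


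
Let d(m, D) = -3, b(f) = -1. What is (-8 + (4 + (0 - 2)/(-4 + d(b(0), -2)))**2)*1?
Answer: 508/49 ≈ 10.367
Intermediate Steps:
(-8 + (4 + (0 - 2)/(-4 + d(b(0), -2)))**2)*1 = (-8 + (4 + (0 - 2)/(-4 - 3))**2)*1 = (-8 + (4 - 2/(-7))**2)*1 = (-8 + (4 - 2*(-1/7))**2)*1 = (-8 + (4 + 2/7)**2)*1 = (-8 + (30/7)**2)*1 = (-8 + 900/49)*1 = (508/49)*1 = 508/49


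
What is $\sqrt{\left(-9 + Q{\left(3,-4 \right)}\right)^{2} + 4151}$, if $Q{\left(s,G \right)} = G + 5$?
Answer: $\sqrt{4215} \approx 64.923$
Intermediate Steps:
$Q{\left(s,G \right)} = 5 + G$
$\sqrt{\left(-9 + Q{\left(3,-4 \right)}\right)^{2} + 4151} = \sqrt{\left(-9 + \left(5 - 4\right)\right)^{2} + 4151} = \sqrt{\left(-9 + 1\right)^{2} + 4151} = \sqrt{\left(-8\right)^{2} + 4151} = \sqrt{64 + 4151} = \sqrt{4215}$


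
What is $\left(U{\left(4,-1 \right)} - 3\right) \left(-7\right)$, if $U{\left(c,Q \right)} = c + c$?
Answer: $-35$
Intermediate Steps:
$U{\left(c,Q \right)} = 2 c$
$\left(U{\left(4,-1 \right)} - 3\right) \left(-7\right) = \left(2 \cdot 4 - 3\right) \left(-7\right) = \left(8 - 3\right) \left(-7\right) = 5 \left(-7\right) = -35$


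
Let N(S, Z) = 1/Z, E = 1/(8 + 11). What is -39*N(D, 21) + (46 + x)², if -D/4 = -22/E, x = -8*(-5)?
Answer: 51759/7 ≈ 7394.1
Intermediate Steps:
E = 1/19 ≈ 0.052632
x = 40
D = 1672 (D = -(-88)/1/19 = -(-88)*19 = -4*(-418) = 1672)
-39*N(D, 21) + (46 + x)² = -39/21 + (46 + 40)² = -39*1/21 + 86² = -13/7 + 7396 = 51759/7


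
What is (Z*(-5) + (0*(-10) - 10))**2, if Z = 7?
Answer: 2025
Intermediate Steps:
(Z*(-5) + (0*(-10) - 10))**2 = (7*(-5) + (0*(-10) - 10))**2 = (-35 + (0 - 10))**2 = (-35 - 10)**2 = (-45)**2 = 2025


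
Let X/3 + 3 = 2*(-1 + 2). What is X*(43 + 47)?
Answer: -270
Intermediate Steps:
X = -3 (X = -9 + 3*(2*(-1 + 2)) = -9 + 3*(2*1) = -9 + 3*2 = -9 + 6 = -3)
X*(43 + 47) = -3*(43 + 47) = -3*90 = -270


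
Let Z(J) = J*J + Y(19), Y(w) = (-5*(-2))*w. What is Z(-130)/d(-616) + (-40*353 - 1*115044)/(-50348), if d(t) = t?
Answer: -97610287/3876796 ≈ -25.178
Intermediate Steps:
Y(w) = 10*w
Z(J) = 190 + J² (Z(J) = J*J + 10*19 = J² + 190 = 190 + J²)
Z(-130)/d(-616) + (-40*353 - 1*115044)/(-50348) = (190 + (-130)²)/(-616) + (-40*353 - 1*115044)/(-50348) = (190 + 16900)*(-1/616) + (-14120 - 115044)*(-1/50348) = 17090*(-1/616) - 129164*(-1/50348) = -8545/308 + 32291/12587 = -97610287/3876796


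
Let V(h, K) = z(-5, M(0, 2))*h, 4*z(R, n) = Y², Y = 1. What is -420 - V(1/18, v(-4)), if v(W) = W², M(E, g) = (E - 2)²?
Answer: -30241/72 ≈ -420.01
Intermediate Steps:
M(E, g) = (-2 + E)²
z(R, n) = ¼ (z(R, n) = (¼)*1² = (¼)*1 = ¼)
V(h, K) = h/4
-420 - V(1/18, v(-4)) = -420 - 1/(4*18) = -420 - 1*1/72 = -420 - 1/72 = -30241/72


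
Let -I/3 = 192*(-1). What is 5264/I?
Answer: 329/36 ≈ 9.1389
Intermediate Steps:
I = 576 (I = -576*(-1) = -3*(-192) = 576)
5264/I = 5264/576 = 5264*(1/576) = 329/36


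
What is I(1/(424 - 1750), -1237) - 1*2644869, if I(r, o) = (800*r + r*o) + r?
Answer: -1753547929/663 ≈ -2.6449e+6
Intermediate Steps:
I(r, o) = 801*r + o*r (I(r, o) = (800*r + o*r) + r = 801*r + o*r)
I(1/(424 - 1750), -1237) - 1*2644869 = (801 - 1237)/(424 - 1750) - 1*2644869 = -436/(-1326) - 2644869 = -1/1326*(-436) - 2644869 = 218/663 - 2644869 = -1753547929/663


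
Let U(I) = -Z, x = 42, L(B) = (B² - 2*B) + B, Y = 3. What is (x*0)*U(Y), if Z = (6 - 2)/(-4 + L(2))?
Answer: 0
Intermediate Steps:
L(B) = B² - B
Z = -2 (Z = (6 - 2)/(-4 + 2*(-1 + 2)) = 4/(-4 + 2*1) = 4/(-4 + 2) = 4/(-2) = 4*(-½) = -2)
U(I) = 2 (U(I) = -1*(-2) = 2)
(x*0)*U(Y) = (42*0)*2 = 0*2 = 0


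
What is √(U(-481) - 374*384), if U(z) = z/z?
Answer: I*√143615 ≈ 378.97*I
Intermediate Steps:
U(z) = 1
√(U(-481) - 374*384) = √(1 - 374*384) = √(1 - 143616) = √(-143615) = I*√143615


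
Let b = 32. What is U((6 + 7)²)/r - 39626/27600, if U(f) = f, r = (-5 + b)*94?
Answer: -7992199/5837400 ≈ -1.3691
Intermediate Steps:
r = 2538 (r = (-5 + 32)*94 = 27*94 = 2538)
U((6 + 7)²)/r - 39626/27600 = (6 + 7)²/2538 - 39626/27600 = 13²*(1/2538) - 39626*1/27600 = 169*(1/2538) - 19813/13800 = 169/2538 - 19813/13800 = -7992199/5837400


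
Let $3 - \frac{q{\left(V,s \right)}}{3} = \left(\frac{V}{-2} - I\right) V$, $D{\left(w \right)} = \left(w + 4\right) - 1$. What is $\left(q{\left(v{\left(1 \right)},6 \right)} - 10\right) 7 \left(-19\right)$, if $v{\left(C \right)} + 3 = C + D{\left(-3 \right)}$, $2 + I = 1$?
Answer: $-1463$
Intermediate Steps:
$D{\left(w \right)} = 3 + w$ ($D{\left(w \right)} = \left(4 + w\right) - 1 = 3 + w$)
$I = -1$ ($I = -2 + 1 = -1$)
$v{\left(C \right)} = -3 + C$ ($v{\left(C \right)} = -3 + \left(C + \left(3 - 3\right)\right) = -3 + \left(C + 0\right) = -3 + C$)
$q{\left(V,s \right)} = 9 - 3 V \left(1 - \frac{V}{2}\right)$ ($q{\left(V,s \right)} = 9 - 3 \left(\frac{V}{-2} - -1\right) V = 9 - 3 \left(V \left(- \frac{1}{2}\right) + 1\right) V = 9 - 3 \left(- \frac{V}{2} + 1\right) V = 9 - 3 \left(1 - \frac{V}{2}\right) V = 9 - 3 V \left(1 - \frac{V}{2}\right)$)
$\left(q{\left(v{\left(1 \right)},6 \right)} - 10\right) 7 \left(-19\right) = \left(\left(9 - 3 \left(-3 + 1\right) + \frac{3 \left(-3 + 1\right)^{2}}{2}\right) - 10\right) 7 \left(-19\right) = \left(\left(9 - -6 + \frac{3 \left(-2\right)^{2}}{2}\right) - 10\right) 7 \left(-19\right) = \left(\left(9 + 6 + \frac{3}{2} \cdot 4\right) - 10\right) 7 \left(-19\right) = \left(\left(9 + 6 + 6\right) - 10\right) 7 \left(-19\right) = \left(21 - 10\right) 7 \left(-19\right) = 11 \cdot 7 \left(-19\right) = 77 \left(-19\right) = -1463$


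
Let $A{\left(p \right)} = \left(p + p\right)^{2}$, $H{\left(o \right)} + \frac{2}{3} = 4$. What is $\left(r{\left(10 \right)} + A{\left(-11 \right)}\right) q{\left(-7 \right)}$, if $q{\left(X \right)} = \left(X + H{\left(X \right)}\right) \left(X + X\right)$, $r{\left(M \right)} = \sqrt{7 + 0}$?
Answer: $\frac{74536}{3} + \frac{154 \sqrt{7}}{3} \approx 24981.0$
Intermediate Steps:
$H{\left(o \right)} = \frac{10}{3}$ ($H{\left(o \right)} = - \frac{2}{3} + 4 = \frac{10}{3}$)
$r{\left(M \right)} = \sqrt{7}$
$A{\left(p \right)} = 4 p^{2}$ ($A{\left(p \right)} = \left(2 p\right)^{2} = 4 p^{2}$)
$q{\left(X \right)} = 2 X \left(\frac{10}{3} + X\right)$ ($q{\left(X \right)} = \left(X + \frac{10}{3}\right) \left(X + X\right) = \left(\frac{10}{3} + X\right) 2 X = 2 X \left(\frac{10}{3} + X\right)$)
$\left(r{\left(10 \right)} + A{\left(-11 \right)}\right) q{\left(-7 \right)} = \left(\sqrt{7} + 4 \left(-11\right)^{2}\right) \frac{2}{3} \left(-7\right) \left(10 + 3 \left(-7\right)\right) = \left(\sqrt{7} + 4 \cdot 121\right) \frac{2}{3} \left(-7\right) \left(10 - 21\right) = \left(\sqrt{7} + 484\right) \frac{2}{3} \left(-7\right) \left(-11\right) = \left(484 + \sqrt{7}\right) \frac{154}{3} = \frac{74536}{3} + \frac{154 \sqrt{7}}{3}$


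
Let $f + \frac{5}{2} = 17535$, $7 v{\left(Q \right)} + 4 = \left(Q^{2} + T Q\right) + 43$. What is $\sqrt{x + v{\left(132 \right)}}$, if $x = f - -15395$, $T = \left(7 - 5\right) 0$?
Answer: $\frac{\sqrt{6942754}}{14} \approx 188.21$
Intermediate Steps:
$T = 0$ ($T = 2 \cdot 0 = 0$)
$v{\left(Q \right)} = \frac{39}{7} + \frac{Q^{2}}{7}$ ($v{\left(Q \right)} = - \frac{4}{7} + \frac{\left(Q^{2} + 0 Q\right) + 43}{7} = - \frac{4}{7} + \frac{\left(Q^{2} + 0\right) + 43}{7} = - \frac{4}{7} + \frac{Q^{2} + 43}{7} = - \frac{4}{7} + \frac{43 + Q^{2}}{7} = - \frac{4}{7} + \left(\frac{43}{7} + \frac{Q^{2}}{7}\right) = \frac{39}{7} + \frac{Q^{2}}{7}$)
$f = \frac{35065}{2}$ ($f = - \frac{5}{2} + 17535 = \frac{35065}{2} \approx 17533.0$)
$x = \frac{65855}{2}$ ($x = \frac{35065}{2} - -15395 = \frac{35065}{2} + 15395 = \frac{65855}{2} \approx 32928.0$)
$\sqrt{x + v{\left(132 \right)}} = \sqrt{\frac{65855}{2} + \left(\frac{39}{7} + \frac{132^{2}}{7}\right)} = \sqrt{\frac{65855}{2} + \left(\frac{39}{7} + \frac{1}{7} \cdot 17424\right)} = \sqrt{\frac{65855}{2} + \left(\frac{39}{7} + \frac{17424}{7}\right)} = \sqrt{\frac{65855}{2} + \frac{17463}{7}} = \sqrt{\frac{495911}{14}} = \frac{\sqrt{6942754}}{14}$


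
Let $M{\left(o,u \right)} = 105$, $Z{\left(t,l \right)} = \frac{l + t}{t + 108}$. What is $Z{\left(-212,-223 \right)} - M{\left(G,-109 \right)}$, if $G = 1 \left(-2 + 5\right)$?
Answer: $- \frac{10485}{104} \approx -100.82$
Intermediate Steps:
$G = 3$ ($G = 1 \cdot 3 = 3$)
$Z{\left(t,l \right)} = \frac{l + t}{108 + t}$
$Z{\left(-212,-223 \right)} - M{\left(G,-109 \right)} = \frac{-223 - 212}{108 - 212} - 105 = \frac{1}{-104} \left(-435\right) - 105 = \left(- \frac{1}{104}\right) \left(-435\right) - 105 = \frac{435}{104} - 105 = - \frac{10485}{104}$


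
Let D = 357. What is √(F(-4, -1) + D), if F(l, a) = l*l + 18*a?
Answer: √355 ≈ 18.841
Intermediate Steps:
F(l, a) = l² + 18*a
√(F(-4, -1) + D) = √(((-4)² + 18*(-1)) + 357) = √((16 - 18) + 357) = √(-2 + 357) = √355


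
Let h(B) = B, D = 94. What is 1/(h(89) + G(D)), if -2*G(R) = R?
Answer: 1/42 ≈ 0.023810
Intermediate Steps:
G(R) = -R/2
1/(h(89) + G(D)) = 1/(89 - 1/2*94) = 1/(89 - 47) = 1/42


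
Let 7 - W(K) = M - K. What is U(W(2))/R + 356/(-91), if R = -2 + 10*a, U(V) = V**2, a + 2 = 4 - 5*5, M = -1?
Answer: -22923/5278 ≈ -4.3431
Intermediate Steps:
W(K) = 8 + K (W(K) = 7 - (-1 - K) = 7 + (1 + K) = 8 + K)
a = -23 (a = -2 + (4 - 5*5) = -2 + (4 - 25) = -2 - 21 = -23)
R = -232 (R = -2 + 10*(-23) = -2 - 230 = -232)
U(W(2))/R + 356/(-91) = (8 + 2)**2/(-232) + 356/(-91) = 10**2*(-1/232) + 356*(-1/91) = 100*(-1/232) - 356/91 = -25/58 - 356/91 = -22923/5278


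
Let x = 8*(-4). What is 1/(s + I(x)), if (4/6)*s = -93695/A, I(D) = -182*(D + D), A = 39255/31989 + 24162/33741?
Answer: -466093594/28280555432773 ≈ -1.6481e-5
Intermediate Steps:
A = 233046797/119926761 (A = 39255*(1/31989) + 24162*(1/33741) = 13085/10663 + 8054/11247 = 233046797/119926761 ≈ 1.9432)
x = -32
I(D) = -364*D
s = -33709613615685/466093594 (s = 3*(-93695/233046797/119926761)/2 = 3*(-93695*119926761/233046797)/2 = (3/2)*(-11236537871895/233046797) = -33709613615685/466093594 ≈ -72324.)
1/(s + I(x)) = 1/(-33709613615685/466093594 - 364*(-32)) = 1/(-33709613615685/466093594 + 11648) = 1/(-28280555432773/466093594) = -466093594/28280555432773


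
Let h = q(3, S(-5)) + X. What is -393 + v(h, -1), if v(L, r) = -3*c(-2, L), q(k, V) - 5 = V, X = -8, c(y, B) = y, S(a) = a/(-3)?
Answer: -387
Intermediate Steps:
S(a) = -a/3 (S(a) = a*(-⅓) = -a/3)
q(k, V) = 5 + V
h = -4/3 (h = (5 - ⅓*(-5)) - 8 = (5 + 5/3) - 8 = 20/3 - 8 = -4/3 ≈ -1.3333)
v(L, r) = 6 (v(L, r) = -3*(-2) = 6)
-393 + v(h, -1) = -393 + 6 = -387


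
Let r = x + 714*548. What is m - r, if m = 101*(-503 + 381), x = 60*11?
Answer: -404254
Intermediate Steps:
x = 660
m = -12322 (m = 101*(-122) = -12322)
r = 391932 (r = 660 + 714*548 = 660 + 391272 = 391932)
m - r = -12322 - 1*391932 = -12322 - 391932 = -404254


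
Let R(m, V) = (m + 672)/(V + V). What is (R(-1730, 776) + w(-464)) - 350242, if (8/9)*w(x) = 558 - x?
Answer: -270896115/776 ≈ -3.4909e+5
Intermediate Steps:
R(m, V) = (672 + m)/(2*V) (R(m, V) = (672 + m)/((2*V)) = (672 + m)*(1/(2*V)) = (672 + m)/(2*V))
w(x) = 2511/4 - 9*x/8 (w(x) = 9*(558 - x)/8 = 2511/4 - 9*x/8)
(R(-1730, 776) + w(-464)) - 350242 = ((1/2)*(672 - 1730)/776 + (2511/4 - 9/8*(-464))) - 350242 = ((1/2)*(1/776)*(-1058) + (2511/4 + 522)) - 350242 = (-529/776 + 4599/4) - 350242 = 891677/776 - 350242 = -270896115/776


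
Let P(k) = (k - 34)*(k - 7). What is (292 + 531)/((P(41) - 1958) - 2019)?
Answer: -823/3739 ≈ -0.22011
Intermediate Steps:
P(k) = (-34 + k)*(-7 + k)
(292 + 531)/((P(41) - 1958) - 2019) = (292 + 531)/(((238 + 41² - 41*41) - 1958) - 2019) = 823/(((238 + 1681 - 1681) - 1958) - 2019) = 823/((238 - 1958) - 2019) = 823/(-1720 - 2019) = 823/(-3739) = 823*(-1/3739) = -823/3739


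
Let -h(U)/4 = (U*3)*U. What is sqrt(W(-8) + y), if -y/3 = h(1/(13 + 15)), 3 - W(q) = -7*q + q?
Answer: 3*I*sqrt(979)/14 ≈ 6.7048*I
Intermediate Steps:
W(q) = 3 + 6*q (W(q) = 3 - (-7*q + q) = 3 - (-6)*q = 3 + 6*q)
h(U) = -12*U**2 (h(U) = -4*U*3*U = -4*3*U*U = -12*U**2)
y = 9/196 (y = -(-36)*(1/(13 + 15))**2 = -(-36)*(1/28)**2 = -(-36)/784 = -3*(-3/196) = 9/196 ≈ 0.045918)
sqrt(W(-8) + y) = sqrt((3 + 6*(-8)) + 9/196) = sqrt((3 - 48) + 9/196) = sqrt(-45 + 9/196) = sqrt(-8811/196) = 3*I*sqrt(979)/14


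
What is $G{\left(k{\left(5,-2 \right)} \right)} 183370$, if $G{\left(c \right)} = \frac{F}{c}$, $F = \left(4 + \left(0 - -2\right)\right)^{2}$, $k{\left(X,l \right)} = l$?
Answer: $-3300660$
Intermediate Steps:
$F = 36$ ($F = \left(4 + \left(0 + 2\right)\right)^{2} = \left(4 + 2\right)^{2} = 6^{2} = 36$)
$G{\left(c \right)} = \frac{36}{c}$
$G{\left(k{\left(5,-2 \right)} \right)} 183370 = \frac{36}{-2} \cdot 183370 = 36 \left(- \frac{1}{2}\right) 183370 = \left(-18\right) 183370 = -3300660$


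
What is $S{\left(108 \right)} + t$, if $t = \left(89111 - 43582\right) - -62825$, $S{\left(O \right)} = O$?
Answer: $108462$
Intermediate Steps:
$t = 108354$ ($t = 45529 + 62825 = 108354$)
$S{\left(108 \right)} + t = 108 + 108354 = 108462$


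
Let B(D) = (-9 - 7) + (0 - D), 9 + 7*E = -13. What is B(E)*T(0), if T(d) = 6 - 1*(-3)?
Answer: -810/7 ≈ -115.71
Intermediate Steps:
E = -22/7 (E = -9/7 + (1/7)*(-13) = -9/7 - 13/7 = -22/7 ≈ -3.1429)
T(d) = 9 (T(d) = 6 + 3 = 9)
B(D) = -16 - D
B(E)*T(0) = (-16 - 1*(-22/7))*9 = (-16 + 22/7)*9 = -90/7*9 = -810/7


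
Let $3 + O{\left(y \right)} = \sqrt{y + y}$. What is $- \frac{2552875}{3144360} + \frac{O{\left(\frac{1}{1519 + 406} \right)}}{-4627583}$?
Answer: $- \frac{2362726303609}{2910157376376} - \frac{\sqrt{154}}{1781619455} \approx -0.81189$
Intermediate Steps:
$O{\left(y \right)} = -3 + \sqrt{2} \sqrt{y}$ ($O{\left(y \right)} = -3 + \sqrt{y + y} = -3 + \sqrt{2 y} = -3 + \sqrt{2} \sqrt{y}$)
$- \frac{2552875}{3144360} + \frac{O{\left(\frac{1}{1519 + 406} \right)}}{-4627583} = - \frac{2552875}{3144360} + \frac{-3 + \sqrt{2} \sqrt{\frac{1}{1519 + 406}}}{-4627583} = \left(-2552875\right) \frac{1}{3144360} + \left(-3 + \sqrt{2} \sqrt{\frac{1}{1925}}\right) \left(- \frac{1}{4627583}\right) = - \frac{510575}{628872} + \left(-3 + \frac{\sqrt{2}}{5 \sqrt{77}}\right) \left(- \frac{1}{4627583}\right) = - \frac{510575}{628872} + \left(-3 + \sqrt{2} \frac{\sqrt{77}}{385}\right) \left(- \frac{1}{4627583}\right) = - \frac{510575}{628872} + \left(-3 + \frac{\sqrt{154}}{385}\right) \left(- \frac{1}{4627583}\right) = - \frac{510575}{628872} + \left(\frac{3}{4627583} - \frac{\sqrt{154}}{1781619455}\right) = - \frac{2362726303609}{2910157376376} - \frac{\sqrt{154}}{1781619455}$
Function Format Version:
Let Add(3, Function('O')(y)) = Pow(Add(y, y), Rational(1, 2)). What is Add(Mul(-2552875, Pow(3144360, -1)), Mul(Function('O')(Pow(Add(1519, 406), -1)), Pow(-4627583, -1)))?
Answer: Add(Rational(-2362726303609, 2910157376376), Mul(Rational(-1, 1781619455), Pow(154, Rational(1, 2)))) ≈ -0.81189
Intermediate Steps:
Function('O')(y) = Add(-3, Mul(Pow(2, Rational(1, 2)), Pow(y, Rational(1, 2)))) (Function('O')(y) = Add(-3, Pow(Add(y, y), Rational(1, 2))) = Add(-3, Pow(Mul(2, y), Rational(1, 2))) = Add(-3, Mul(Pow(2, Rational(1, 2)), Pow(y, Rational(1, 2)))))
Add(Mul(-2552875, Pow(3144360, -1)), Mul(Function('O')(Pow(Add(1519, 406), -1)), Pow(-4627583, -1))) = Add(Mul(-2552875, Pow(3144360, -1)), Mul(Add(-3, Mul(Pow(2, Rational(1, 2)), Pow(Pow(Add(1519, 406), -1), Rational(1, 2)))), Pow(-4627583, -1))) = Add(Mul(-2552875, Rational(1, 3144360)), Mul(Add(-3, Mul(Pow(2, Rational(1, 2)), Pow(Pow(1925, -1), Rational(1, 2)))), Rational(-1, 4627583))) = Add(Rational(-510575, 628872), Mul(Add(-3, Mul(Pow(2, Rational(1, 2)), Pow(Rational(1, 1925), Rational(1, 2)))), Rational(-1, 4627583))) = Add(Rational(-510575, 628872), Mul(Add(-3, Mul(Pow(2, Rational(1, 2)), Mul(Rational(1, 385), Pow(77, Rational(1, 2))))), Rational(-1, 4627583))) = Add(Rational(-510575, 628872), Mul(Add(-3, Mul(Rational(1, 385), Pow(154, Rational(1, 2)))), Rational(-1, 4627583))) = Add(Rational(-510575, 628872), Add(Rational(3, 4627583), Mul(Rational(-1, 1781619455), Pow(154, Rational(1, 2))))) = Add(Rational(-2362726303609, 2910157376376), Mul(Rational(-1, 1781619455), Pow(154, Rational(1, 2))))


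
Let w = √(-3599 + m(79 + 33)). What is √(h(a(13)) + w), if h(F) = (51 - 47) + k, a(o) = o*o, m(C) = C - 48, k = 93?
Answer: √(97 + I*√3535) ≈ 10.266 + 2.8958*I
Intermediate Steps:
m(C) = -48 + C
a(o) = o²
w = I*√3535 (w = √(-3599 + (-48 + (79 + 33))) = √(-3599 + (-48 + 112)) = √(-3599 + 64) = √(-3535) = I*√3535 ≈ 59.456*I)
h(F) = 97 (h(F) = (51 - 47) + 93 = 4 + 93 = 97)
√(h(a(13)) + w) = √(97 + I*√3535)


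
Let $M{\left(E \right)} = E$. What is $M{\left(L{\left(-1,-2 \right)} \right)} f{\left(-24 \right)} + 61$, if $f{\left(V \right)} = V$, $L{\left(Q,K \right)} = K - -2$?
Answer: $61$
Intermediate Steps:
$L{\left(Q,K \right)} = 2 + K$ ($L{\left(Q,K \right)} = K + 2 = 2 + K$)
$M{\left(L{\left(-1,-2 \right)} \right)} f{\left(-24 \right)} + 61 = \left(2 - 2\right) \left(-24\right) + 61 = 0 \left(-24\right) + 61 = 0 + 61 = 61$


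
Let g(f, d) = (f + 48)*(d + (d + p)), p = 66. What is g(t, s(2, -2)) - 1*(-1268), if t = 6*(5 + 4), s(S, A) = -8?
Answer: 6368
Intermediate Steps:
t = 54 (t = 6*9 = 54)
g(f, d) = (48 + f)*(66 + 2*d) (g(f, d) = (f + 48)*(d + (d + 66)) = (48 + f)*(d + (66 + d)) = (48 + f)*(66 + 2*d))
g(t, s(2, -2)) - 1*(-1268) = (3168 + 66*54 + 96*(-8) + 2*(-8)*54) - 1*(-1268) = (3168 + 3564 - 768 - 864) + 1268 = 5100 + 1268 = 6368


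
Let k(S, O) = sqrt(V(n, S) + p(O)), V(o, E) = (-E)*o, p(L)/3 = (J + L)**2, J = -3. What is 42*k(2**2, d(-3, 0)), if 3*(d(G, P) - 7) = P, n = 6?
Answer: 84*sqrt(6) ≈ 205.76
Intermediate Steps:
d(G, P) = 7 + P/3
p(L) = 3*(-3 + L)**2
V(o, E) = -E*o
k(S, O) = sqrt(-6*S + 3*(-3 + O)**2) (k(S, O) = sqrt(-1*S*6 + 3*(-3 + O)**2) = sqrt(-6*S + 3*(-3 + O)**2))
42*k(2**2, d(-3, 0)) = 42*sqrt(-6*2**2 + 3*(-3 + (7 + (1/3)*0))**2) = 42*sqrt(-6*4 + 3*(-3 + (7 + 0))**2) = 42*sqrt(-24 + 3*(-3 + 7)**2) = 42*sqrt(-24 + 3*4**2) = 42*sqrt(-24 + 3*16) = 42*sqrt(-24 + 48) = 42*sqrt(24) = 42*(2*sqrt(6)) = 84*sqrt(6)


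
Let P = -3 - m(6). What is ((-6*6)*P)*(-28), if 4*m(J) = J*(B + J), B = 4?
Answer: -18144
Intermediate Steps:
m(J) = J*(4 + J)/4 (m(J) = (J*(4 + J))/4 = J*(4 + J)/4)
P = -18 (P = -3 - 6*(4 + 6)/4 = -3 - 6*10/4 = -3 - 1*15 = -3 - 15 = -18)
((-6*6)*P)*(-28) = (-6*6*(-18))*(-28) = -36*(-18)*(-28) = 648*(-28) = -18144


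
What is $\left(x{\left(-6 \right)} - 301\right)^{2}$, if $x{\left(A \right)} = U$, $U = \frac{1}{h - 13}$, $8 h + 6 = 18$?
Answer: $\frac{47955625}{529} \approx 90653.0$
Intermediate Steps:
$h = \frac{3}{2}$ ($h = - \frac{3}{4} + \frac{1}{8} \cdot 18 = - \frac{3}{4} + \frac{9}{4} = \frac{3}{2} \approx 1.5$)
$U = - \frac{2}{23}$ ($U = \frac{1}{\frac{3}{2} - 13} = \frac{1}{- \frac{23}{2}} = - \frac{2}{23} \approx -0.086957$)
$x{\left(A \right)} = - \frac{2}{23}$
$\left(x{\left(-6 \right)} - 301\right)^{2} = \left(- \frac{2}{23} - 301\right)^{2} = \left(- \frac{6925}{23}\right)^{2} = \frac{47955625}{529}$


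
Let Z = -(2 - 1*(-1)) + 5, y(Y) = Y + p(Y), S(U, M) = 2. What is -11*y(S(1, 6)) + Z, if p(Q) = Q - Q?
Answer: -20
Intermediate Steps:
p(Q) = 0
y(Y) = Y (y(Y) = Y + 0 = Y)
Z = 2 (Z = -(2 + 1) + 5 = -1*3 + 5 = -3 + 5 = 2)
-11*y(S(1, 6)) + Z = -11*2 + 2 = -22 + 2 = -20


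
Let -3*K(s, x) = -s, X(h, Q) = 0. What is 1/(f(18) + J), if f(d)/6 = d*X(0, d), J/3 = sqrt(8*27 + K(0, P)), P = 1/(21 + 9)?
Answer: sqrt(6)/108 ≈ 0.022680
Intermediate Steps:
P = 1/30 ≈ 0.033333
K(s, x) = s/3 (K(s, x) = -(-1)*s/3 = s/3)
J = 18*sqrt(6) (J = 3*sqrt(8*27 + (1/3)*0) = 3*sqrt(216 + 0) = 3*sqrt(216) = 3*(6*sqrt(6)) = 18*sqrt(6) ≈ 44.091)
f(d) = 0 (f(d) = 6*(d*0) = 6*0 = 0)
1/(f(18) + J) = 1/(0 + 18*sqrt(6)) = 1/(18*sqrt(6)) = sqrt(6)/108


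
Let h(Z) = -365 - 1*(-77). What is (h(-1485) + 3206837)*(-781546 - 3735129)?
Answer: -14482939704575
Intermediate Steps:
h(Z) = -288 (h(Z) = -365 + 77 = -288)
(h(-1485) + 3206837)*(-781546 - 3735129) = (-288 + 3206837)*(-781546 - 3735129) = 3206549*(-4516675) = -14482939704575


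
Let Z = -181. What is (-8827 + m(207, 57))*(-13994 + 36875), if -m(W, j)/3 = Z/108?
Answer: -2422266557/12 ≈ -2.0186e+8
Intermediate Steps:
m(W, j) = 181/36 (m(W, j) = -(-543)/108 = -3*(-181/108) = 181/36)
(-8827 + m(207, 57))*(-13994 + 36875) = (-8827 + 181/36)*(-13994 + 36875) = -317591/36*22881 = -2422266557/12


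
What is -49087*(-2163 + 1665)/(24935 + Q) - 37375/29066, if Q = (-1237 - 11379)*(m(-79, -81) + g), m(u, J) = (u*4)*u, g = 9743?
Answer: -17074744660891/12726216079082 ≈ -1.3417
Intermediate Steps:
m(u, J) = 4*u**2 (m(u, J) = (4*u)*u = 4*u**2)
Q = -437863512 (Q = (-1237 - 11379)*(4*(-79)**2 + 9743) = -12616*(4*6241 + 9743) = -12616*(24964 + 9743) = -12616*34707 = -437863512)
-49087*(-2163 + 1665)/(24935 + Q) - 37375/29066 = -49087*(-2163 + 1665)/(24935 - 437863512) - 37375/29066 = -49087/((-437838577/(-498))) - 37375*1/29066 = -49087/((-437838577*(-1/498))) - 37375/29066 = -49087/437838577/498 - 37375/29066 = -49087*498/437838577 - 37375/29066 = -24445326/437838577 - 37375/29066 = -17074744660891/12726216079082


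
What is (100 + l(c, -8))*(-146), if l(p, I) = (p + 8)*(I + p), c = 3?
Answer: -6570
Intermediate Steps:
l(p, I) = (8 + p)*(I + p)
(100 + l(c, -8))*(-146) = (100 + (3² + 8*(-8) + 8*3 - 8*3))*(-146) = (100 + (9 - 64 + 24 - 24))*(-146) = (100 - 55)*(-146) = 45*(-146) = -6570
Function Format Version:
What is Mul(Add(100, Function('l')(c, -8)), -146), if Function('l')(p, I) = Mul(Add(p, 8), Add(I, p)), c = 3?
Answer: -6570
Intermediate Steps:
Function('l')(p, I) = Mul(Add(8, p), Add(I, p))
Mul(Add(100, Function('l')(c, -8)), -146) = Mul(Add(100, Add(Pow(3, 2), Mul(8, -8), Mul(8, 3), Mul(-8, 3))), -146) = Mul(Add(100, Add(9, -64, 24, -24)), -146) = Mul(Add(100, -55), -146) = Mul(45, -146) = -6570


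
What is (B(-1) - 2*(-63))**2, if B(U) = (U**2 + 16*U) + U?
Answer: 12100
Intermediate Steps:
B(U) = U**2 + 17*U
(B(-1) - 2*(-63))**2 = (-(17 - 1) - 2*(-63))**2 = (-1*16 + 126)**2 = (-16 + 126)**2 = 110**2 = 12100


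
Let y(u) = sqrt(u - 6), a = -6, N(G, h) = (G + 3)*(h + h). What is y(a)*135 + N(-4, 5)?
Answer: -10 + 270*I*sqrt(3) ≈ -10.0 + 467.65*I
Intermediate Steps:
N(G, h) = 2*h*(3 + G) (N(G, h) = (3 + G)*(2*h) = 2*h*(3 + G))
y(u) = sqrt(-6 + u)
y(a)*135 + N(-4, 5) = sqrt(-6 - 6)*135 + 2*5*(3 - 4) = sqrt(-12)*135 + 2*5*(-1) = (2*I*sqrt(3))*135 - 10 = 270*I*sqrt(3) - 10 = -10 + 270*I*sqrt(3)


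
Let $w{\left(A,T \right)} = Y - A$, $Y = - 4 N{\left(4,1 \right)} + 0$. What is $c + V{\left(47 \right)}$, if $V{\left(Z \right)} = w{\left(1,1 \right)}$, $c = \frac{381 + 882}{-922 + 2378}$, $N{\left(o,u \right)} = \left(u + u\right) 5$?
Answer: $- \frac{58433}{1456} \approx -40.133$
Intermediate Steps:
$N{\left(o,u \right)} = 10 u$ ($N{\left(o,u \right)} = 2 u 5 = 10 u$)
$Y = -40$ ($Y = - 4 \cdot 10 \cdot 1 + 0 = \left(-4\right) 10 + 0 = -40 + 0 = -40$)
$c = \frac{1263}{1456} \approx 0.86744$
$w{\left(A,T \right)} = -40 - A$
$V{\left(Z \right)} = -41$ ($V{\left(Z \right)} = -40 - 1 = -41$)
$c + V{\left(47 \right)} = \frac{1263}{1456} - 41 = - \frac{58433}{1456}$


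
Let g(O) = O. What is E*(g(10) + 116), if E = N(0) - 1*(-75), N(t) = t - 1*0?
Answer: 9450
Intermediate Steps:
N(t) = t (N(t) = t + 0 = t)
E = 75 (E = 0 - 1*(-75) = 0 + 75 = 75)
E*(g(10) + 116) = 75*(10 + 116) = 75*126 = 9450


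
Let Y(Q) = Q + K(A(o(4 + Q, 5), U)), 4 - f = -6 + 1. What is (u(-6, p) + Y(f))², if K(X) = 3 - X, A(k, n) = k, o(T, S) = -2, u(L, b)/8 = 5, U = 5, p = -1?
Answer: 2916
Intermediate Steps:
u(L, b) = 40 (u(L, b) = 8*5 = 40)
f = 9 (f = 4 - (-6 + 1) = 4 - 1*(-5) = 4 + 5 = 9)
Y(Q) = 5 + Q (Y(Q) = Q + (3 - 1*(-2)) = Q + (3 + 2) = Q + 5 = 5 + Q)
(u(-6, p) + Y(f))² = (40 + (5 + 9))² = (40 + 14)² = 54² = 2916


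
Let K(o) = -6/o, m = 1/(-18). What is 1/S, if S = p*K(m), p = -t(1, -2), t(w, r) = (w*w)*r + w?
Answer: 1/108 ≈ 0.0092593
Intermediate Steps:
m = -1/18 ≈ -0.055556
t(w, r) = w + r*w² (t(w, r) = w²*r + w = r*w² + w = w + r*w²)
p = 1 (p = -(1 - 2*1) = -(1 - 2) = -(-1) = -1*(-1) = 1)
S = 108 (S = 1*(-6/(-1/18)) = 1*(-6*(-18)) = 1*108 = 108)
1/S = 1/108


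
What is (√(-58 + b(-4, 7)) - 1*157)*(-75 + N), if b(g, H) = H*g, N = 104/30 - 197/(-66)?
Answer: 3551497/330 - 22621*I*√86/330 ≈ 10762.0 - 635.69*I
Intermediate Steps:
N = 2129/330 (N = 104*(1/30) - 197*(-1/66) = 52/15 + 197/66 = 2129/330 ≈ 6.4515)
(√(-58 + b(-4, 7)) - 1*157)*(-75 + N) = (√(-58 + 7*(-4)) - 1*157)*(-75 + 2129/330) = (√(-58 - 28) - 157)*(-22621/330) = (√(-86) - 157)*(-22621/330) = (I*√86 - 157)*(-22621/330) = (-157 + I*√86)*(-22621/330) = 3551497/330 - 22621*I*√86/330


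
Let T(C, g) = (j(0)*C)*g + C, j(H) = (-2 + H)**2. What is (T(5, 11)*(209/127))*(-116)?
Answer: -5454900/127 ≈ -42952.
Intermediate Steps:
T(C, g) = C + 4*C*g (T(C, g) = ((-2 + 0)**2*C)*g + C = ((-2)**2*C)*g + C = (4*C)*g + C = 4*C*g + C = C + 4*C*g)
(T(5, 11)*(209/127))*(-116) = ((5*(1 + 4*11))*(209/127))*(-116) = ((5*(1 + 44))*(209*(1/127)))*(-116) = ((5*45)*(209/127))*(-116) = (225*(209/127))*(-116) = (47025/127)*(-116) = -5454900/127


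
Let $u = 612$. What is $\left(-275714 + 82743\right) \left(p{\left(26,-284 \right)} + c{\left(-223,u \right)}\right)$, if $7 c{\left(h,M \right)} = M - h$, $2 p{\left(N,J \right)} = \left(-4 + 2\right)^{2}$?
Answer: $- \frac{163832379}{7} \approx -2.3405 \cdot 10^{7}$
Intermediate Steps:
$p{\left(N,J \right)} = 2$ ($p{\left(N,J \right)} = \frac{\left(-4 + 2\right)^{2}}{2} = \frac{\left(-2\right)^{2}}{2} = \frac{1}{2} \cdot 4 = 2$)
$c{\left(h,M \right)} = - \frac{h}{7} + \frac{M}{7}$ ($c{\left(h,M \right)} = \frac{M - h}{7} = - \frac{h}{7} + \frac{M}{7}$)
$\left(-275714 + 82743\right) \left(p{\left(26,-284 \right)} + c{\left(-223,u \right)}\right) = \left(-275714 + 82743\right) \left(2 + \left(\left(- \frac{1}{7}\right) \left(-223\right) + \frac{1}{7} \cdot 612\right)\right) = - 192971 \left(2 + \left(\frac{223}{7} + \frac{612}{7}\right)\right) = - 192971 \left(2 + \frac{835}{7}\right) = \left(-192971\right) \frac{849}{7} = - \frac{163832379}{7}$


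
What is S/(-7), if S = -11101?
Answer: 11101/7 ≈ 1585.9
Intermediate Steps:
S/(-7) = -11101/(-7) = -⅐*(-11101) = 11101/7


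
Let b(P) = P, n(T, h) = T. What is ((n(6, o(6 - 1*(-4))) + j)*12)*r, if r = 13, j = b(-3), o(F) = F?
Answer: 468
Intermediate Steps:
j = -3
((n(6, o(6 - 1*(-4))) + j)*12)*r = ((6 - 3)*12)*13 = (3*12)*13 = 36*13 = 468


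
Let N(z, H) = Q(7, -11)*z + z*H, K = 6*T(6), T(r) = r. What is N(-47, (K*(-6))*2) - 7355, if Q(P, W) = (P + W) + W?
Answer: 13654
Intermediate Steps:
Q(P, W) = P + 2*W
K = 36 (K = 6*6 = 36)
N(z, H) = -15*z + H*z (N(z, H) = (7 + 2*(-11))*z + z*H = (7 - 22)*z + H*z = -15*z + H*z)
N(-47, (K*(-6))*2) - 7355 = -47*(-15 + (36*(-6))*2) - 7355 = -47*(-15 - 216*2) - 7355 = -47*(-15 - 432) - 7355 = -47*(-447) - 7355 = 21009 - 7355 = 13654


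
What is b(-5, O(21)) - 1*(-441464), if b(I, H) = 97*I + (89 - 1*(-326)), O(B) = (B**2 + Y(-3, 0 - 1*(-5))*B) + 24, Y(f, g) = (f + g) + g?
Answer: 441394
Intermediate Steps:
Y(f, g) = f + 2*g
O(B) = 24 + B**2 + 7*B (O(B) = (B**2 + (-3 + 2*(0 - 1*(-5)))*B) + 24 = (B**2 + (-3 + 2*(0 + 5))*B) + 24 = (B**2 + (-3 + 2*5)*B) + 24 = (B**2 + (-3 + 10)*B) + 24 = (B**2 + 7*B) + 24 = 24 + B**2 + 7*B)
b(I, H) = 415 + 97*I (b(I, H) = 97*I + (89 + 326) = 97*I + 415 = 415 + 97*I)
b(-5, O(21)) - 1*(-441464) = (415 + 97*(-5)) - 1*(-441464) = (415 - 485) + 441464 = -70 + 441464 = 441394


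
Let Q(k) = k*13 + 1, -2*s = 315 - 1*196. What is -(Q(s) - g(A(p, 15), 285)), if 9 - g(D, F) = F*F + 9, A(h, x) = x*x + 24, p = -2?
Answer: -160905/2 ≈ -80453.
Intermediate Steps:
A(h, x) = 24 + x² (A(h, x) = x² + 24 = 24 + x²)
g(D, F) = -F² (g(D, F) = 9 - (F*F + 9) = 9 - (F² + 9) = 9 - (9 + F²) = 9 + (-9 - F²) = -F²)
s = -119/2 (s = -(315 - 1*196)/2 = -(315 - 196)/2 = -½*119 = -119/2 ≈ -59.500)
Q(k) = 1 + 13*k (Q(k) = 13*k + 1 = 1 + 13*k)
-(Q(s) - g(A(p, 15), 285)) = -((1 + 13*(-119/2)) - (-1)*285²) = -((1 - 1547/2) - (-1)*81225) = -(-1545/2 - 1*(-81225)) = -(-1545/2 + 81225) = -1*160905/2 = -160905/2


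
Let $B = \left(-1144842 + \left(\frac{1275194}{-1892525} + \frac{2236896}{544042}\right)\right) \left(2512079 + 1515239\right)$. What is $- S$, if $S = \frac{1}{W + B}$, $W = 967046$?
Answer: $\frac{514806543025}{2373581452342325864983682} \approx 2.1689 \cdot 10^{-13}$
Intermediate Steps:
$B = - \frac{2373581950183934071137832}{514806543025}$ ($B = \left(-1144842 + \left(1275194 \left(- \frac{1}{1892525}\right) + 2236896 \cdot \frac{1}{544042}\right)\right) 4027318 = \left(-1144842 + \left(- \frac{1275194}{1892525} + \frac{1118448}{272021}\right)\right) 4027318 = \left(-1144842 + \frac{1769811254126}{514806543025}\right) 4027318 = \left(- \frac{589370382518572924}{514806543025}\right) 4027318 = - \frac{2373581950183934071137832}{514806543025} \approx -4.6106 \cdot 10^{12}$)
$S = - \frac{514806543025}{2373581452342325864983682}$ ($S = \frac{1}{967046 - \frac{2373581950183934071137832}{514806543025}} = \frac{1}{- \frac{2373581452342325864983682}{514806543025}} = - \frac{514806543025}{2373581452342325864983682} \approx -2.1689 \cdot 10^{-13}$)
$- S = \left(-1\right) \left(- \frac{514806543025}{2373581452342325864983682}\right) = \frac{514806543025}{2373581452342325864983682}$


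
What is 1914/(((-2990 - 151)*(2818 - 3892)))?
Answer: 319/562239 ≈ 0.00056737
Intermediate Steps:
1914/(((-2990 - 151)*(2818 - 3892))) = 1914/((-3141*(-1074))) = 1914/3373434 = 1914*(1/3373434) = 319/562239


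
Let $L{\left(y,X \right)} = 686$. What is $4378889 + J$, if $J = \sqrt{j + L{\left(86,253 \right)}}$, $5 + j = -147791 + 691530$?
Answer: $4378889 + 2 \sqrt{136105} \approx 4.3796 \cdot 10^{6}$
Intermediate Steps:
$j = 543734$ ($j = -5 + \left(-147791 + 691530\right) = -5 + 543739 = 543734$)
$J = 2 \sqrt{136105}$ ($J = \sqrt{543734 + 686} = \sqrt{544420} = 2 \sqrt{136105} \approx 737.85$)
$4378889 + J = 4378889 + 2 \sqrt{136105}$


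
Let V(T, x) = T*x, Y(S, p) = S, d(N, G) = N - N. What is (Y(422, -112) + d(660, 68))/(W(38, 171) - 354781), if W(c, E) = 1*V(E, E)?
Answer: -211/162770 ≈ -0.0012963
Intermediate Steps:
d(N, G) = 0
W(c, E) = E² (W(c, E) = 1*(E*E) = 1*E² = E²)
(Y(422, -112) + d(660, 68))/(W(38, 171) - 354781) = (422 + 0)/(171² - 354781) = 422/(29241 - 354781) = 422/(-325540) = 422*(-1/325540) = -211/162770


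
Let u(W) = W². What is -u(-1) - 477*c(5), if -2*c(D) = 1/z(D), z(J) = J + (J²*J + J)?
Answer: 23/30 ≈ 0.76667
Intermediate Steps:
z(J) = J³ + 2*J (z(J) = J + (J³ + J) = J + (J + J³) = J³ + 2*J)
c(D) = -1/(2*D*(2 + D²)) (c(D) = -1/(D*(2 + D²))/2 = -1/(2*D*(2 + D²)))
-u(-1) - 477*c(5) = -1*(-1)² - (-477)/(2*5*(2 + 5²)) = -1*1 - (-477)/(2*5*(2 + 25)) = -1 - (-477)/(2*5*27) = -1 - 477*(-1/270) = -1 + 53/30 = 23/30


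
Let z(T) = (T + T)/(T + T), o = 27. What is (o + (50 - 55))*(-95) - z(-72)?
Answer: -2091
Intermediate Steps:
z(T) = 1 (z(T) = (2*T)/((2*T)) = (2*T)*(1/(2*T)) = 1)
(o + (50 - 55))*(-95) - z(-72) = (27 + (50 - 55))*(-95) - 1*1 = (27 - 5)*(-95) - 1 = 22*(-95) - 1 = -2090 - 1 = -2091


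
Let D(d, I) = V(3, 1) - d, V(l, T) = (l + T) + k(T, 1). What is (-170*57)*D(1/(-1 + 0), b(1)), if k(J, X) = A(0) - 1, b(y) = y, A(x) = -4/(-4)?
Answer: -48450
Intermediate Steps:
A(x) = 1 (A(x) = -4*(-¼) = 1)
k(J, X) = 0 (k(J, X) = 1 - 1 = 0)
V(l, T) = T + l (V(l, T) = (l + T) + 0 = (T + l) + 0 = T + l)
D(d, I) = 4 - d (D(d, I) = (1 + 3) - d = 4 - d)
(-170*57)*D(1/(-1 + 0), b(1)) = (-170*57)*(4 - 1/(-1 + 0)) = -9690*(4 - 1/(-1)) = -9690*(4 - 1*(-1)) = -9690*(4 + 1) = -9690*5 = -48450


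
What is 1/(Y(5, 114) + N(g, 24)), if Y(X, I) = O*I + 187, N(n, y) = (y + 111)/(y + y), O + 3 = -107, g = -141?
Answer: -16/197603 ≈ -8.0970e-5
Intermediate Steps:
O = -110 (O = -3 - 107 = -110)
N(n, y) = (111 + y)/(2*y) (N(n, y) = (111 + y)/((2*y)) = (111 + y)*(1/(2*y)) = (111 + y)/(2*y))
Y(X, I) = 187 - 110*I (Y(X, I) = -110*I + 187 = 187 - 110*I)
1/(Y(5, 114) + N(g, 24)) = 1/((187 - 110*114) + (½)*(111 + 24)/24) = 1/((187 - 12540) + (½)*(1/24)*135) = 1/(-12353 + 45/16) = 1/(-197603/16) = -16/197603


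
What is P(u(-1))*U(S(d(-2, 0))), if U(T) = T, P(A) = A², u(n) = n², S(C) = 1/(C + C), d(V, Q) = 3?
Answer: ⅙ ≈ 0.16667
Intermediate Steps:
S(C) = 1/(2*C)
P(u(-1))*U(S(d(-2, 0))) = ((-1)²)²*((½)/3) = 1²*((½)*(⅓)) = 1*(⅙) = ⅙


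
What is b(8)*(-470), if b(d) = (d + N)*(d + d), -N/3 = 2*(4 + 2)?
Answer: 210560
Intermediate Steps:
N = -36 (N = -6*(4 + 2) = -6*6 = -3*12 = -36)
b(d) = 2*d*(-36 + d) (b(d) = (d - 36)*(d + d) = (-36 + d)*(2*d) = 2*d*(-36 + d))
b(8)*(-470) = (2*8*(-36 + 8))*(-470) = (2*8*(-28))*(-470) = -448*(-470) = 210560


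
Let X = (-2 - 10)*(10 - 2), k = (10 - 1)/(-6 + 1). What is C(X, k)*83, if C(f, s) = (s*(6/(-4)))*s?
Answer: -20169/50 ≈ -403.38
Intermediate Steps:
k = -9/5 (k = 9/(-5) = 9*(-⅕) = -9/5 ≈ -1.8000)
X = -96 (X = -12*8 = -96)
C(f, s) = -3*s²/2 (C(f, s) = (s*(6*(-¼)))*s = (s*(-3/2))*s = (-3*s/2)*s = -3*s²/2)
C(X, k)*83 = -3*(-9/5)²/2*83 = -3/2*81/25*83 = -243/50*83 = -20169/50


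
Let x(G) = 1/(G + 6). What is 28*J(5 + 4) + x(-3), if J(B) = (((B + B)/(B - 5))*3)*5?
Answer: 5671/3 ≈ 1890.3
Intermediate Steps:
x(G) = 1/(6 + G)
J(B) = 30*B/(-5 + B) (J(B) = (((2*B)/(-5 + B))*3)*5 = ((2*B/(-5 + B))*3)*5 = (6*B/(-5 + B))*5 = 30*B/(-5 + B))
28*J(5 + 4) + x(-3) = 28*(30*(5 + 4)/(-5 + (5 + 4))) + 1/(6 - 3) = 28*(30*9/(-5 + 9)) + 1/3 = 28*(30*9/4) + 1/3 = 28*(30*9*(1/4)) + 1/3 = 28*(135/2) + 1/3 = 1890 + 1/3 = 5671/3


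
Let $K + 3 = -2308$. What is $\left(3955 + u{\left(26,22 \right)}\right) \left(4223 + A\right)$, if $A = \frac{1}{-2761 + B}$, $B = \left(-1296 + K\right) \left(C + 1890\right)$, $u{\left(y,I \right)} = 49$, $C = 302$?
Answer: $\frac{133737584036056}{7909305} \approx 1.6909 \cdot 10^{7}$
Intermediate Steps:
$K = -2311$ ($K = -3 - 2308 = -2311$)
$B = -7906544$ ($B = \left(-1296 - 2311\right) \left(302 + 1890\right) = \left(-3607\right) 2192 = -7906544$)
$A = - \frac{1}{7909305}$ ($A = \frac{1}{-2761 - 7906544} = \frac{1}{-7909305} = - \frac{1}{7909305} \approx -1.2643 \cdot 10^{-7}$)
$\left(3955 + u{\left(26,22 \right)}\right) \left(4223 + A\right) = \left(3955 + 49\right) \left(4223 - \frac{1}{7909305}\right) = 4004 \cdot \frac{33400995014}{7909305} = \frac{133737584036056}{7909305}$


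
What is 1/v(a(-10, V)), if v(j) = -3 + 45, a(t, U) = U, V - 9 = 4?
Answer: 1/42 ≈ 0.023810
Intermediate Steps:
V = 13 (V = 9 + 4 = 13)
v(j) = 42
1/v(a(-10, V)) = 1/42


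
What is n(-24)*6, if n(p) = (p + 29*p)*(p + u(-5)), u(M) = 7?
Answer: 73440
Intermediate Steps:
n(p) = 30*p*(7 + p) (n(p) = (p + 29*p)*(p + 7) = (30*p)*(7 + p) = 30*p*(7 + p))
n(-24)*6 = (30*(-24)*(7 - 24))*6 = (30*(-24)*(-17))*6 = 12240*6 = 73440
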